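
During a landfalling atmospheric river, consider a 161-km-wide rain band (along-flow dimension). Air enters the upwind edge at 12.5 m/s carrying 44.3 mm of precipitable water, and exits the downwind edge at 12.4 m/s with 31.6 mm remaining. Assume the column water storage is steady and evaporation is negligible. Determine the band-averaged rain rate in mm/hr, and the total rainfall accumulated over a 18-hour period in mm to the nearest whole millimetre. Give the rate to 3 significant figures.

R ≈ 3.62 mm/hr; total ≈ 65 mm

Column moisture flux per unit crosswind length is F = V × PW.
Inflow: F_in = 12.5 × 44.3 = 553.75 mm·m/s
Outflow: F_out = 12.4 × 31.6 = 391.84 mm·m/s
Steady-state rate R = (F_in − F_out)/L = (553.75 − 391.84) / 161000 m = 1.006e-03 mm/s.
R = 1.006e-03 × 3600 = 3.62 mm/hr.
Over 18 h: total = 3.62 × 18 = 65.16 ≈ 65 mm.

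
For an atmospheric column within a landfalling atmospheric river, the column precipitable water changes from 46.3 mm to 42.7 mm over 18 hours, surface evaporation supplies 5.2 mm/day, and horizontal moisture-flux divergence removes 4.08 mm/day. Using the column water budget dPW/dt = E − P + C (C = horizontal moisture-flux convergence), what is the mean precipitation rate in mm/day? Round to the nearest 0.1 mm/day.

P ≈ 5.9 mm/day

dPW/dt = (42.7 − 46.3) mm / (18/24 day) = -4.800 mm/day.
P = E + C − dPW/dt = 5.2 + (-4.08) − (-4.800) = 5.9 mm/day.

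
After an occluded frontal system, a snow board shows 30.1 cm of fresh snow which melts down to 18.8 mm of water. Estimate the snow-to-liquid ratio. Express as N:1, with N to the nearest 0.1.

ratio ≈ 16.0

Ratio = snow depth / SWE = 301 mm / 18.8 mm = 16.0, i.e. 16.0:1.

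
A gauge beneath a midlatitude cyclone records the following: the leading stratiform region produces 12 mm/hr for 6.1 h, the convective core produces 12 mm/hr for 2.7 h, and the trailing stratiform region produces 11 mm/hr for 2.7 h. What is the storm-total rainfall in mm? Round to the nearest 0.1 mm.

Total = Σ Rᵢ Δtᵢ = 12 × 6.1 + 12 × 2.7 + 11 × 2.7
      = 73.2 + 32.4 + 29.7 = 135.3 mm.

total ≈ 135.3 mm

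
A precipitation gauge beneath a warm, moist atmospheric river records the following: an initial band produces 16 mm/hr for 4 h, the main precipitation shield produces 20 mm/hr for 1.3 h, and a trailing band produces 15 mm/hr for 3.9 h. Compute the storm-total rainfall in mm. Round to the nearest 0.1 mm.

Total = Σ Rᵢ Δtᵢ = 16 × 4 + 20 × 1.3 + 15 × 3.9
      = 64 + 26 + 58.5 = 148.5 mm.

total ≈ 148.5 mm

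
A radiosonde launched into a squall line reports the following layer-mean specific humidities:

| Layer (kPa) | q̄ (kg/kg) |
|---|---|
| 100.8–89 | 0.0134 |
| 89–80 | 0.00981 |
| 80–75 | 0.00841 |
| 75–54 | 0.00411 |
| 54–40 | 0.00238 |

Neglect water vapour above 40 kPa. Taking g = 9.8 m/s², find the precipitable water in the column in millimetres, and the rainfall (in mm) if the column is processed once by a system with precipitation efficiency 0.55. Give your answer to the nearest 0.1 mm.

Precipitable water is the column-integrated vapour mass per unit area: PW = (1/g) Σ q̄ Δp, with q in kg/kg and Δp in Pa (1 kg/m² of water = 1 mm).
Layer 100.8–89 kPa: Δp = 118 hPa = 11800 Pa, q̄ = 0.0134 kg/kg → 0.0134 × 11800 / 9.8 = 16.13 mm
Layer 89–80 kPa: Δp = 90 hPa = 9000 Pa, q̄ = 0.00981 kg/kg → 0.00981 × 9000 / 9.8 = 9.01 mm
Layer 80–75 kPa: Δp = 50 hPa = 5000 Pa, q̄ = 0.00841 kg/kg → 0.00841 × 5000 / 9.8 = 4.29 mm
Layer 75–54 kPa: Δp = 210 hPa = 21000 Pa, q̄ = 0.00411 kg/kg → 0.00411 × 21000 / 9.8 = 8.81 mm
Layer 54–40 kPa: Δp = 140 hPa = 14000 Pa, q̄ = 0.00238 kg/kg → 0.00238 × 14000 / 9.8 = 3.40 mm
PW = 16.13 + 9.01 + 4.29 + 8.81 + 3.40 = 41.64 ≈ 41.6 mm.
Rainfall = ε × PW = 0.55 × 41.6 = 22.9 mm.

PW ≈ 41.6 mm; rainfall ≈ 22.9 mm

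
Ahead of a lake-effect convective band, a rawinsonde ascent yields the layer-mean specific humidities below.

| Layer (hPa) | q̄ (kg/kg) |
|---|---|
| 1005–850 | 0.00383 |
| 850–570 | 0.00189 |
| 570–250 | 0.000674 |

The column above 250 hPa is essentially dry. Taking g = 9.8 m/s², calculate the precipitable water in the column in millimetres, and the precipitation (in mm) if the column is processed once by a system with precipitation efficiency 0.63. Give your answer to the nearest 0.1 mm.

Precipitable water is the column-integrated vapour mass per unit area: PW = (1/g) Σ q̄ Δp, with q in kg/kg and Δp in Pa (1 kg/m² of water = 1 mm).
Layer 1005–850 hPa: Δp = 155 hPa = 15500 Pa, q̄ = 0.00383 kg/kg → 0.00383 × 15500 / 9.8 = 6.06 mm
Layer 850–570 hPa: Δp = 280 hPa = 28000 Pa, q̄ = 0.00189 kg/kg → 0.00189 × 28000 / 9.8 = 5.40 mm
Layer 570–250 hPa: Δp = 320 hPa = 32000 Pa, q̄ = 0.000674 kg/kg → 0.000674 × 32000 / 9.8 = 2.20 mm
PW = 6.06 + 5.40 + 2.20 = 13.66 ≈ 13.7 mm.
Precipitation = ε × PW = 0.63 × 13.7 = 8.6 mm.

PW ≈ 13.7 mm; precipitation ≈ 8.6 mm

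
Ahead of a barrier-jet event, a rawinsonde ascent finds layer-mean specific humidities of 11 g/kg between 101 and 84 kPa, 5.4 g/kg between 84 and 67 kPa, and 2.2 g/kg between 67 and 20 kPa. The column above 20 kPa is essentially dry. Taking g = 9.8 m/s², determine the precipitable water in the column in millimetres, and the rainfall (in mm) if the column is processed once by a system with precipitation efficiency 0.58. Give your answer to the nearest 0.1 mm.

PW ≈ 39.0 mm; rainfall ≈ 22.6 mm

Precipitable water is the column-integrated vapour mass per unit area: PW = (1/g) Σ q̄ Δp, with q in kg/kg and Δp in Pa (1 kg/m² of water = 1 mm).
Layer 101–84 kPa: Δp = 170 hPa = 17000 Pa, q̄ = 0.011 kg/kg → 0.011 × 17000 / 9.8 = 19.08 mm
Layer 84–67 kPa: Δp = 170 hPa = 17000 Pa, q̄ = 0.0054 kg/kg → 0.0054 × 17000 / 9.8 = 9.37 mm
Layer 67–20 kPa: Δp = 470 hPa = 47000 Pa, q̄ = 0.0022 kg/kg → 0.0022 × 47000 / 9.8 = 10.55 mm
PW = 19.08 + 9.37 + 10.55 = 39.00 ≈ 39.0 mm.
Rainfall = ε × PW = 0.58 × 39.0 = 22.6 mm.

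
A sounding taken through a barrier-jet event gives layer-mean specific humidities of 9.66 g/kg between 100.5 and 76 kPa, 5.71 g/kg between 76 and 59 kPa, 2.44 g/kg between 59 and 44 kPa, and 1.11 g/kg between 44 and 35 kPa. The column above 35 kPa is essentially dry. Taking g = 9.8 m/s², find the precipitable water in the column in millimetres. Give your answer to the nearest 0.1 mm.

PW ≈ 38.8 mm

Precipitable water is the column-integrated vapour mass per unit area: PW = (1/g) Σ q̄ Δp, with q in kg/kg and Δp in Pa (1 kg/m² of water = 1 mm).
Layer 100.5–76 kPa: Δp = 245 hPa = 24500 Pa, q̄ = 0.00966 kg/kg → 0.00966 × 24500 / 9.8 = 24.15 mm
Layer 76–59 kPa: Δp = 170 hPa = 17000 Pa, q̄ = 0.00571 kg/kg → 0.00571 × 17000 / 9.8 = 9.91 mm
Layer 59–44 kPa: Δp = 150 hPa = 15000 Pa, q̄ = 0.00244 kg/kg → 0.00244 × 15000 / 9.8 = 3.73 mm
Layer 44–35 kPa: Δp = 90 hPa = 9000 Pa, q̄ = 0.00111 kg/kg → 0.00111 × 9000 / 9.8 = 1.02 mm
PW = 24.15 + 9.91 + 3.73 + 1.02 = 38.81 ≈ 38.8 mm.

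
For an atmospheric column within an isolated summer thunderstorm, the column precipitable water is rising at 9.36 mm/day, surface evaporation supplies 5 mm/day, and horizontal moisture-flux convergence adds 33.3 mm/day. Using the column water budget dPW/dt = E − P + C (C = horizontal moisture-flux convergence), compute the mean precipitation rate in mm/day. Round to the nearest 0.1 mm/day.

dPW/dt = +9.36 mm/day.
P = E + C − dPW/dt = 5 + (33.3) − (+9.36) = 28.9 mm/day.

P ≈ 28.9 mm/day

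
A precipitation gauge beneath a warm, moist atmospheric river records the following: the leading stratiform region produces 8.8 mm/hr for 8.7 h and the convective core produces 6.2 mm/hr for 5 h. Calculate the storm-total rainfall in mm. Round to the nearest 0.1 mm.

total ≈ 107.6 mm

Total = Σ Rᵢ Δtᵢ = 8.8 × 8.7 + 6.2 × 5
      = 76.56 + 31 = 107.6 mm.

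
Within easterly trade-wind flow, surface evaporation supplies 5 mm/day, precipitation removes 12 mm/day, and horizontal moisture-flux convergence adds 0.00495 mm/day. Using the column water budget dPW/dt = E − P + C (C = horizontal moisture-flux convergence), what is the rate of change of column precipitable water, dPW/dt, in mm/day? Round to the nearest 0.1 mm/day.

dPW/dt ≈ -7.0 mm/day

dPW/dt = E − P + C = 5 − 12 + (0.00495) = -7.0 mm/day.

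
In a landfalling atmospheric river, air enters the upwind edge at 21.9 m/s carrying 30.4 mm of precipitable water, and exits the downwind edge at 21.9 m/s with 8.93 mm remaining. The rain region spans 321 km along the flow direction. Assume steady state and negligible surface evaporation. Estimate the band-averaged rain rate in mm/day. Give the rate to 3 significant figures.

Column moisture flux per unit crosswind length is F = V × PW.
Inflow: F_in = 21.9 × 30.4 = 665.76 mm·m/s
Outflow: F_out = 21.9 × 8.93 = 195.567 mm·m/s
Steady-state rate R = (F_in − F_out)/L = (665.76 − 195.567) / 321000 m = 1.465e-03 mm/s.
R = 1.465e-03 × 3600 × 24 = 127 mm/day.

R ≈ 127 mm/day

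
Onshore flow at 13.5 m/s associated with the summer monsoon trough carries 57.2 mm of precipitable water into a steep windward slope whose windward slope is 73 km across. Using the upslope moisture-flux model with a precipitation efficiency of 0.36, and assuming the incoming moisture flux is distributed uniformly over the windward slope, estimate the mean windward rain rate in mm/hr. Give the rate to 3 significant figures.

Incoming column moisture flux per unit ridge length: F = V × PW = 13.5 × 57.2 = 772.2 mm·m/s.
Spread over the 73 km slope with efficiency ε = 0.36: R = ε·F/W = 0.36 × 772.2 / 73000 m = 3.808e-03 mm/s.
R = 3.808e-03 × 3600 = 13.7 mm/hr.

R ≈ 13.7 mm/hr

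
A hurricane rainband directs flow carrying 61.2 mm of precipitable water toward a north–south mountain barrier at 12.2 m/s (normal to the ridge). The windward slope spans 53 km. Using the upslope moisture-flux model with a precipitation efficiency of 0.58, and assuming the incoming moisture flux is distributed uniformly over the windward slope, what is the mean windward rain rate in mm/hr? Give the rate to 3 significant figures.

R ≈ 29.4 mm/hr

Incoming column moisture flux per unit ridge length: F = V × PW = 12.2 × 61.2 = 746.64 mm·m/s.
Spread over the 53 km slope with efficiency ε = 0.58: R = ε·F/W = 0.58 × 746.64 / 53000 m = 8.171e-03 mm/s.
R = 8.171e-03 × 3600 = 29.4 mm/hr.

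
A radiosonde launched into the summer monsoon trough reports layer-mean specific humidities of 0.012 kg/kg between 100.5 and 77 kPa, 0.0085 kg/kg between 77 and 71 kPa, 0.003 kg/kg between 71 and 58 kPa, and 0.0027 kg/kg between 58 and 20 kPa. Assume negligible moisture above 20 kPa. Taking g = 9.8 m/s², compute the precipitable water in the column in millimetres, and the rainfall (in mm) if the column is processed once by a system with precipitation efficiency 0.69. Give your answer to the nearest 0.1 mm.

PW ≈ 48.4 mm; rainfall ≈ 33.4 mm

Precipitable water is the column-integrated vapour mass per unit area: PW = (1/g) Σ q̄ Δp, with q in kg/kg and Δp in Pa (1 kg/m² of water = 1 mm).
Layer 100.5–77 kPa: Δp = 235 hPa = 23500 Pa, q̄ = 0.012 kg/kg → 0.012 × 23500 / 9.8 = 28.78 mm
Layer 77–71 kPa: Δp = 60 hPa = 6000 Pa, q̄ = 0.0085 kg/kg → 0.0085 × 6000 / 9.8 = 5.20 mm
Layer 71–58 kPa: Δp = 130 hPa = 13000 Pa, q̄ = 0.003 kg/kg → 0.003 × 13000 / 9.8 = 3.98 mm
Layer 58–20 kPa: Δp = 380 hPa = 38000 Pa, q̄ = 0.0027 kg/kg → 0.0027 × 38000 / 9.8 = 10.47 mm
PW = 28.78 + 5.20 + 3.98 + 10.47 = 48.43 ≈ 48.4 mm.
Rainfall = ε × PW = 0.69 × 48.4 = 33.4 mm.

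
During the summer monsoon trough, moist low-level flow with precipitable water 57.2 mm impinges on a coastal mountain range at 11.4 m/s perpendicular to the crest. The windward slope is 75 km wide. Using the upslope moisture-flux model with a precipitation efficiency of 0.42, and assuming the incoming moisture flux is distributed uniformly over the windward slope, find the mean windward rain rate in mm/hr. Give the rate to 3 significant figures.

Incoming column moisture flux per unit ridge length: F = V × PW = 11.4 × 57.2 = 652.08 mm·m/s.
Spread over the 75 km slope with efficiency ε = 0.42: R = ε·F/W = 0.42 × 652.08 / 75000 m = 3.652e-03 mm/s.
R = 3.652e-03 × 3600 = 13.1 mm/hr.

R ≈ 13.1 mm/hr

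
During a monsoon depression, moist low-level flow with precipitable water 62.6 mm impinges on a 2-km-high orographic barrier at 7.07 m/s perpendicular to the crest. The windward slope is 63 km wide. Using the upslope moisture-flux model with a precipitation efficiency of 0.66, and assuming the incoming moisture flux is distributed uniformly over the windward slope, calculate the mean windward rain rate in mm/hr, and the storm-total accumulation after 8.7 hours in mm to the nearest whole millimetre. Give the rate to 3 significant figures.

Incoming column moisture flux per unit ridge length: F = V × PW = 7.07 × 62.6 = 442.582 mm·m/s.
Spread over the 63 km slope with efficiency ε = 0.66: R = ε·F/W = 0.66 × 442.582 / 63000 m = 4.637e-03 mm/s.
R = 4.637e-03 × 3600 = 16.7 mm/hr.
Over 8.7 h: total = 16.7 × 8.7 = 145.29 ≈ 145 mm.

R ≈ 16.7 mm/hr; total ≈ 145 mm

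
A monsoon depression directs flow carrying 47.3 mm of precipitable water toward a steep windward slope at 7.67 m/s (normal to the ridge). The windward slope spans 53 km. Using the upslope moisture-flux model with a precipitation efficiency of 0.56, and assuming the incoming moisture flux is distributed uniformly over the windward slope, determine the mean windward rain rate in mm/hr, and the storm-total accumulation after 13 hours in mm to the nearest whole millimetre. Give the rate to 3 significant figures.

R ≈ 13.8 mm/hr; total ≈ 179 mm

Incoming column moisture flux per unit ridge length: F = V × PW = 7.67 × 47.3 = 362.791 mm·m/s.
Spread over the 53 km slope with efficiency ε = 0.56: R = ε·F/W = 0.56 × 362.791 / 53000 m = 3.833e-03 mm/s.
R = 3.833e-03 × 3600 = 13.8 mm/hr.
Over 13 h: total = 13.8 × 13 = 179.4 ≈ 179 mm.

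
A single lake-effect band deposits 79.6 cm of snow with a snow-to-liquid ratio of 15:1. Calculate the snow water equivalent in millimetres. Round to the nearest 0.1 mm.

SWE = snow depth / ratio = 79.6 cm / 15 = 5.307 cm = 53.1 mm.

SWE ≈ 53.1 mm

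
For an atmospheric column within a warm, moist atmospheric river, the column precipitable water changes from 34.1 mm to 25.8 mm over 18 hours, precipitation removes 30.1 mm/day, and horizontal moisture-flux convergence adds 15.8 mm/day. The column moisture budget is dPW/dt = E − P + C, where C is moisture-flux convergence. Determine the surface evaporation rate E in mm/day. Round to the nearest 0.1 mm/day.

E ≈ 3.2 mm/day

dPW/dt = (25.8 − 34.1) mm / (18/24 day) = -11.067 mm/day.
E = dPW/dt + P − C = (-11.067) + 30.1 − (15.8) = 3.2 mm/day.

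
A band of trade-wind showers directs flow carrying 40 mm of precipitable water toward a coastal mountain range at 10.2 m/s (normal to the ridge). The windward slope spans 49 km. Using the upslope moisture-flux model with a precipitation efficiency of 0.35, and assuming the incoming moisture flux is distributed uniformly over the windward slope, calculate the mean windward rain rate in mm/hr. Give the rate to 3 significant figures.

Incoming column moisture flux per unit ridge length: F = V × PW = 10.2 × 40 = 408 mm·m/s.
Spread over the 49 km slope with efficiency ε = 0.35: R = ε·F/W = 0.35 × 408 / 49000 m = 2.914e-03 mm/s.
R = 2.914e-03 × 3600 = 10.5 mm/hr.

R ≈ 10.5 mm/hr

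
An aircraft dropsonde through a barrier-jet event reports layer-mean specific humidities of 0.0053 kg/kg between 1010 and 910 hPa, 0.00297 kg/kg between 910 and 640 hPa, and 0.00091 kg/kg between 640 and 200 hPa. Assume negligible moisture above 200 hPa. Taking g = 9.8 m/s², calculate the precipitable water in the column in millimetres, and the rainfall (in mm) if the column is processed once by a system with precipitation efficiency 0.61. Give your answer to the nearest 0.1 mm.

Precipitable water is the column-integrated vapour mass per unit area: PW = (1/g) Σ q̄ Δp, with q in kg/kg and Δp in Pa (1 kg/m² of water = 1 mm).
Layer 1010–910 hPa: Δp = 100 hPa = 10000 Pa, q̄ = 0.0053 kg/kg → 0.0053 × 10000 / 9.8 = 5.41 mm
Layer 910–640 hPa: Δp = 270 hPa = 27000 Pa, q̄ = 0.00297 kg/kg → 0.00297 × 27000 / 9.8 = 8.18 mm
Layer 640–200 hPa: Δp = 440 hPa = 44000 Pa, q̄ = 0.00091 kg/kg → 0.00091 × 44000 / 9.8 = 4.09 mm
PW = 5.41 + 8.18 + 4.09 = 17.68 ≈ 17.7 mm.
Rainfall = ε × PW = 0.61 × 17.7 = 10.8 mm.

PW ≈ 17.7 mm; rainfall ≈ 10.8 mm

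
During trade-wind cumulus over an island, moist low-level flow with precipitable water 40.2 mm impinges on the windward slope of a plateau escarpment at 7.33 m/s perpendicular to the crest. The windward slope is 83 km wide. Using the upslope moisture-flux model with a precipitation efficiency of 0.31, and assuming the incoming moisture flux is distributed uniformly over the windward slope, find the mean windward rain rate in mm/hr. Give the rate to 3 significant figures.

Incoming column moisture flux per unit ridge length: F = V × PW = 7.33 × 40.2 = 294.666 mm·m/s.
Spread over the 83 km slope with efficiency ε = 0.31: R = ε·F/W = 0.31 × 294.666 / 83000 m = 1.101e-03 mm/s.
R = 1.101e-03 × 3600 = 3.96 mm/hr.

R ≈ 3.96 mm/hr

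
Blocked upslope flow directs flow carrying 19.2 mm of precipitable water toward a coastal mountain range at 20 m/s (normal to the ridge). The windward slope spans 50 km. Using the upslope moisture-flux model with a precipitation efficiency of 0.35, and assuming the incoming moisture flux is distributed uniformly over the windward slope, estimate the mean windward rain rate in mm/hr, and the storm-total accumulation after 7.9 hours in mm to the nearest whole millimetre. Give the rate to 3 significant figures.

R ≈ 9.68 mm/hr; total ≈ 76 mm

Incoming column moisture flux per unit ridge length: F = V × PW = 20 × 19.2 = 384 mm·m/s.
Spread over the 50 km slope with efficiency ε = 0.35: R = ε·F/W = 0.35 × 384 / 50000 m = 2.688e-03 mm/s.
R = 2.688e-03 × 3600 = 9.68 mm/hr.
Over 7.9 h: total = 9.68 × 7.9 = 76.472 ≈ 76 mm.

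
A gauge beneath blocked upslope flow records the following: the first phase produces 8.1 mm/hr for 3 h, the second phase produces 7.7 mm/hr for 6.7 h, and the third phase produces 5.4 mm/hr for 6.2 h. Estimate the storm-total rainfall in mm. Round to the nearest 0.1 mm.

Total = Σ Rᵢ Δtᵢ = 8.1 × 3 + 7.7 × 6.7 + 5.4 × 6.2
      = 24.3 + 51.59 + 33.48 = 109.4 mm.

total ≈ 109.4 mm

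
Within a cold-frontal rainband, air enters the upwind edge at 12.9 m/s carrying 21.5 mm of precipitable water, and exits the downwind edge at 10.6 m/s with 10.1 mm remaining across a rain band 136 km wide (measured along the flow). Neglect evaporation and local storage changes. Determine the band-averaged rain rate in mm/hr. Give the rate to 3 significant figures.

Column moisture flux per unit crosswind length is F = V × PW.
Inflow: F_in = 12.9 × 21.5 = 277.35 mm·m/s
Outflow: F_out = 10.6 × 10.1 = 107.06 mm·m/s
Steady-state rate R = (F_in − F_out)/L = (277.35 − 107.06) / 136000 m = 1.252e-03 mm/s.
R = 1.252e-03 × 3600 = 4.51 mm/hr.

R ≈ 4.51 mm/hr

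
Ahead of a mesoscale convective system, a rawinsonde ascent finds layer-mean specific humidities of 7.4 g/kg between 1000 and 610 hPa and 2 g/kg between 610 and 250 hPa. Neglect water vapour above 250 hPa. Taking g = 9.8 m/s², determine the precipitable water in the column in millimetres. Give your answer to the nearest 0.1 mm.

Precipitable water is the column-integrated vapour mass per unit area: PW = (1/g) Σ q̄ Δp, with q in kg/kg and Δp in Pa (1 kg/m² of water = 1 mm).
Layer 1000–610 hPa: Δp = 390 hPa = 39000 Pa, q̄ = 0.0074 kg/kg → 0.0074 × 39000 / 9.8 = 29.45 mm
Layer 610–250 hPa: Δp = 360 hPa = 36000 Pa, q̄ = 0.002 kg/kg → 0.002 × 36000 / 9.8 = 7.35 mm
PW = 29.45 + 7.35 = 36.80 ≈ 36.8 mm.

PW ≈ 36.8 mm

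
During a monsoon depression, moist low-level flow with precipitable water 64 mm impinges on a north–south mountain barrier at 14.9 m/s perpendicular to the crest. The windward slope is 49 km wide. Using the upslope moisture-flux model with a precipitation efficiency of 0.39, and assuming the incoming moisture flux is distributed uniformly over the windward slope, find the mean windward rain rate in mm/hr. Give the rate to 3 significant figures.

Incoming column moisture flux per unit ridge length: F = V × PW = 14.9 × 64 = 953.6 mm·m/s.
Spread over the 49 km slope with efficiency ε = 0.39: R = ε·F/W = 0.39 × 953.6 / 49000 m = 7.590e-03 mm/s.
R = 7.590e-03 × 3600 = 27.3 mm/hr.

R ≈ 27.3 mm/hr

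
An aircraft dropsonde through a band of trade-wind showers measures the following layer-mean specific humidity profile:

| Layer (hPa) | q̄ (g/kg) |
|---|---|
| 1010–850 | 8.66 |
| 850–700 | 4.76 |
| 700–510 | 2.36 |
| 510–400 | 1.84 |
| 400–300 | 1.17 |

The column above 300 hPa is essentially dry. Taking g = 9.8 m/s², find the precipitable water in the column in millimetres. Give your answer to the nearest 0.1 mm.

PW ≈ 29.3 mm

Precipitable water is the column-integrated vapour mass per unit area: PW = (1/g) Σ q̄ Δp, with q in kg/kg and Δp in Pa (1 kg/m² of water = 1 mm).
Layer 1010–850 hPa: Δp = 160 hPa = 16000 Pa, q̄ = 0.00866 kg/kg → 0.00866 × 16000 / 9.8 = 14.14 mm
Layer 850–700 hPa: Δp = 150 hPa = 15000 Pa, q̄ = 0.00476 kg/kg → 0.00476 × 15000 / 9.8 = 7.29 mm
Layer 700–510 hPa: Δp = 190 hPa = 19000 Pa, q̄ = 0.00236 kg/kg → 0.00236 × 19000 / 9.8 = 4.58 mm
Layer 510–400 hPa: Δp = 110 hPa = 11000 Pa, q̄ = 0.00184 kg/kg → 0.00184 × 11000 / 9.8 = 2.07 mm
Layer 400–300 hPa: Δp = 100 hPa = 10000 Pa, q̄ = 0.00117 kg/kg → 0.00117 × 10000 / 9.8 = 1.19 mm
PW = 14.14 + 7.29 + 4.58 + 2.07 + 1.19 = 29.27 ≈ 29.3 mm.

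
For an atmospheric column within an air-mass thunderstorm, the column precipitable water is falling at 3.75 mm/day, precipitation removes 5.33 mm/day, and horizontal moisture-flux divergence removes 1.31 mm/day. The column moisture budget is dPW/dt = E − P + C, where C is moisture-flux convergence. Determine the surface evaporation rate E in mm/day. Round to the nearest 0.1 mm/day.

E ≈ 2.9 mm/day

dPW/dt = -3.75 mm/day.
E = dPW/dt + P − C = (-3.75) + 5.33 − (-1.31) = 2.9 mm/day.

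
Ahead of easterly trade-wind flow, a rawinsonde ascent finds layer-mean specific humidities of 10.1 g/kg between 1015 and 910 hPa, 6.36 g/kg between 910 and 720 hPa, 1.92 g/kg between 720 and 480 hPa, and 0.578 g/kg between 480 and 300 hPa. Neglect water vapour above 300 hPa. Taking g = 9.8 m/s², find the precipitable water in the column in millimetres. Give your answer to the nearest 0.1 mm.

PW ≈ 28.9 mm

Precipitable water is the column-integrated vapour mass per unit area: PW = (1/g) Σ q̄ Δp, with q in kg/kg and Δp in Pa (1 kg/m² of water = 1 mm).
Layer 1015–910 hPa: Δp = 105 hPa = 10500 Pa, q̄ = 0.0101 kg/kg → 0.0101 × 10500 / 9.8 = 10.82 mm
Layer 910–720 hPa: Δp = 190 hPa = 19000 Pa, q̄ = 0.00636 kg/kg → 0.00636 × 19000 / 9.8 = 12.33 mm
Layer 720–480 hPa: Δp = 240 hPa = 24000 Pa, q̄ = 0.00192 kg/kg → 0.00192 × 24000 / 9.8 = 4.70 mm
Layer 480–300 hPa: Δp = 180 hPa = 18000 Pa, q̄ = 0.000578 kg/kg → 0.000578 × 18000 / 9.8 = 1.06 mm
PW = 10.82 + 12.33 + 4.70 + 1.06 = 28.91 ≈ 28.9 mm.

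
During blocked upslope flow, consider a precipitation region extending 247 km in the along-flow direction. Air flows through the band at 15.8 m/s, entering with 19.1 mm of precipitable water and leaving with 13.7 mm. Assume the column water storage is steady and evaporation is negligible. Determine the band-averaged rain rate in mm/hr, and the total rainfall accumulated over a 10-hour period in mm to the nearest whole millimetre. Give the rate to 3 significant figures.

R ≈ 1.24 mm/hr; total ≈ 12 mm

Column moisture flux per unit crosswind length is F = V × PW.
Inflow: F_in = 15.8 × 19.1 = 301.78 mm·m/s
Outflow: F_out = 15.8 × 13.7 = 216.46 mm·m/s
Steady-state rate R = (F_in − F_out)/L = (301.78 − 216.46) / 247000 m = 3.454e-04 mm/s.
R = 3.454e-04 × 3600 = 1.24 mm/hr.
Over 10 h: total = 1.24 × 10 = 12.4 ≈ 12 mm.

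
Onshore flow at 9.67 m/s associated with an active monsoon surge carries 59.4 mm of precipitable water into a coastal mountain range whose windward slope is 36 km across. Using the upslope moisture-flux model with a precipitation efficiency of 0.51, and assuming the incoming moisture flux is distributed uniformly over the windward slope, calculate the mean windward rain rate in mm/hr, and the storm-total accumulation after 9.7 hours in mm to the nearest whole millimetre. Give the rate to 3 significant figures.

R ≈ 29.3 mm/hr; total ≈ 284 mm

Incoming column moisture flux per unit ridge length: F = V × PW = 9.67 × 59.4 = 574.398 mm·m/s.
Spread over the 36 km slope with efficiency ε = 0.51: R = ε·F/W = 0.51 × 574.398 / 36000 m = 8.137e-03 mm/s.
R = 8.137e-03 × 3600 = 29.3 mm/hr.
Over 9.7 h: total = 29.3 × 9.7 = 284.21 ≈ 284 mm.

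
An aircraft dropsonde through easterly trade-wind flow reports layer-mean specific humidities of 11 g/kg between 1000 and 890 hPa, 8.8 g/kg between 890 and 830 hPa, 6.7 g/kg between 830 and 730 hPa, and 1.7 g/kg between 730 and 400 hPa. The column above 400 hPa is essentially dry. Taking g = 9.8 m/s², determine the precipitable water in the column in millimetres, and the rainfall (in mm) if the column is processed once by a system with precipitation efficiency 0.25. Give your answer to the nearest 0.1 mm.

PW ≈ 30.3 mm; rainfall ≈ 7.6 mm

Precipitable water is the column-integrated vapour mass per unit area: PW = (1/g) Σ q̄ Δp, with q in kg/kg and Δp in Pa (1 kg/m² of water = 1 mm).
Layer 1000–890 hPa: Δp = 110 hPa = 11000 Pa, q̄ = 0.011 kg/kg → 0.011 × 11000 / 9.8 = 12.35 mm
Layer 890–830 hPa: Δp = 60 hPa = 6000 Pa, q̄ = 0.0088 kg/kg → 0.0088 × 6000 / 9.8 = 5.39 mm
Layer 830–730 hPa: Δp = 100 hPa = 10000 Pa, q̄ = 0.0067 kg/kg → 0.0067 × 10000 / 9.8 = 6.84 mm
Layer 730–400 hPa: Δp = 330 hPa = 33000 Pa, q̄ = 0.0017 kg/kg → 0.0017 × 33000 / 9.8 = 5.72 mm
PW = 12.35 + 5.39 + 6.84 + 5.72 = 30.30 ≈ 30.3 mm.
Rainfall = ε × PW = 0.25 × 30.3 = 7.6 mm.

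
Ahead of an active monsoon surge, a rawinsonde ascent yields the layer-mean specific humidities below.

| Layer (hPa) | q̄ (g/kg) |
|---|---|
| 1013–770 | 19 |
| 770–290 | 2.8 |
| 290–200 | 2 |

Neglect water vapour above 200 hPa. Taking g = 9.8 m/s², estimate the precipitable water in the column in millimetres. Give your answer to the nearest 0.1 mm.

PW ≈ 62.7 mm

Precipitable water is the column-integrated vapour mass per unit area: PW = (1/g) Σ q̄ Δp, with q in kg/kg and Δp in Pa (1 kg/m² of water = 1 mm).
Layer 1013–770 hPa: Δp = 243 hPa = 24300 Pa, q̄ = 0.019 kg/kg → 0.019 × 24300 / 9.8 = 47.11 mm
Layer 770–290 hPa: Δp = 480 hPa = 48000 Pa, q̄ = 0.0028 kg/kg → 0.0028 × 48000 / 9.8 = 13.71 mm
Layer 290–200 hPa: Δp = 90 hPa = 9000 Pa, q̄ = 0.002 kg/kg → 0.002 × 9000 / 9.8 = 1.84 mm
PW = 47.11 + 13.71 + 1.84 = 62.66 ≈ 62.7 mm.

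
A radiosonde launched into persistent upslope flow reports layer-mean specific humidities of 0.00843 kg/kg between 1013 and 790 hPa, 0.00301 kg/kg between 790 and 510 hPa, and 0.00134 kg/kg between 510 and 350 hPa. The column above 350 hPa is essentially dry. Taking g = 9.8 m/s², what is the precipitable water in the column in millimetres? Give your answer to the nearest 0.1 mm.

Precipitable water is the column-integrated vapour mass per unit area: PW = (1/g) Σ q̄ Δp, with q in kg/kg and Δp in Pa (1 kg/m² of water = 1 mm).
Layer 1013–790 hPa: Δp = 223 hPa = 22300 Pa, q̄ = 0.00843 kg/kg → 0.00843 × 22300 / 9.8 = 19.18 mm
Layer 790–510 hPa: Δp = 280 hPa = 28000 Pa, q̄ = 0.00301 kg/kg → 0.00301 × 28000 / 9.8 = 8.60 mm
Layer 510–350 hPa: Δp = 160 hPa = 16000 Pa, q̄ = 0.00134 kg/kg → 0.00134 × 16000 / 9.8 = 2.19 mm
PW = 19.18 + 8.60 + 2.19 = 29.97 ≈ 30.0 mm.

PW ≈ 30.0 mm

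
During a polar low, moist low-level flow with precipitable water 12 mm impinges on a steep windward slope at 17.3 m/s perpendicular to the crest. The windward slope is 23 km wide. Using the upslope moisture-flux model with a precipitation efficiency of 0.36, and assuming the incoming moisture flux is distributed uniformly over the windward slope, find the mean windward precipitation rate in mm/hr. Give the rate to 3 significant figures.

R ≈ 11.7 mm/hr

Incoming column moisture flux per unit ridge length: F = V × PW = 17.3 × 12 = 207.6 mm·m/s.
Spread over the 23 km slope with efficiency ε = 0.36: R = ε·F/W = 0.36 × 207.6 / 23000 m = 3.249e-03 mm/s.
R = 3.249e-03 × 3600 = 11.7 mm/hr.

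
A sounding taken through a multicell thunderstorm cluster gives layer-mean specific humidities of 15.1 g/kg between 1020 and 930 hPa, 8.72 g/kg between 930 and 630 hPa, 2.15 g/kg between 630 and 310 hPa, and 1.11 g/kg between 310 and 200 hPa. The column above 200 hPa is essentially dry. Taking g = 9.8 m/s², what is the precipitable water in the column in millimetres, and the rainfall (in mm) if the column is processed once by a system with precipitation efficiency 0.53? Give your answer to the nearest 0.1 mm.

Precipitable water is the column-integrated vapour mass per unit area: PW = (1/g) Σ q̄ Δp, with q in kg/kg and Δp in Pa (1 kg/m² of water = 1 mm).
Layer 1020–930 hPa: Δp = 90 hPa = 9000 Pa, q̄ = 0.0151 kg/kg → 0.0151 × 9000 / 9.8 = 13.87 mm
Layer 930–630 hPa: Δp = 300 hPa = 30000 Pa, q̄ = 0.00872 kg/kg → 0.00872 × 30000 / 9.8 = 26.69 mm
Layer 630–310 hPa: Δp = 320 hPa = 32000 Pa, q̄ = 0.00215 kg/kg → 0.00215 × 32000 / 9.8 = 7.02 mm
Layer 310–200 hPa: Δp = 110 hPa = 11000 Pa, q̄ = 0.00111 kg/kg → 0.00111 × 11000 / 9.8 = 1.25 mm
PW = 13.87 + 26.69 + 7.02 + 1.25 = 48.83 ≈ 48.8 mm.
Rainfall = ε × PW = 0.53 × 48.8 = 25.9 mm.

PW ≈ 48.8 mm; rainfall ≈ 25.9 mm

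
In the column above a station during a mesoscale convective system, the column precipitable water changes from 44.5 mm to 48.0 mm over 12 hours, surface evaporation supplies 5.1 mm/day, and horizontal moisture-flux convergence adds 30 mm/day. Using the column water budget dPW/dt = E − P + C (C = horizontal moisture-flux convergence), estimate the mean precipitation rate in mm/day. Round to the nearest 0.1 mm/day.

P ≈ 28.1 mm/day

dPW/dt = (48.0 − 44.5) mm / (12/24 day) = +7.000 mm/day.
P = E + C − dPW/dt = 5.1 + (30) − (+7.000) = 28.1 mm/day.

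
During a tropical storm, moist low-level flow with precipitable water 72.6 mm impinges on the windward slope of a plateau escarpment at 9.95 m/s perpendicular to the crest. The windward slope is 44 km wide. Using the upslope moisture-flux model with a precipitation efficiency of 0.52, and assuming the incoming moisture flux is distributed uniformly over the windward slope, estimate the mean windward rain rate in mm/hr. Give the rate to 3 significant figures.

Incoming column moisture flux per unit ridge length: F = V × PW = 9.95 × 72.6 = 722.37 mm·m/s.
Spread over the 44 km slope with efficiency ε = 0.52: R = ε·F/W = 0.52 × 722.37 / 44000 m = 8.537e-03 mm/s.
R = 8.537e-03 × 3600 = 30.7 mm/hr.

R ≈ 30.7 mm/hr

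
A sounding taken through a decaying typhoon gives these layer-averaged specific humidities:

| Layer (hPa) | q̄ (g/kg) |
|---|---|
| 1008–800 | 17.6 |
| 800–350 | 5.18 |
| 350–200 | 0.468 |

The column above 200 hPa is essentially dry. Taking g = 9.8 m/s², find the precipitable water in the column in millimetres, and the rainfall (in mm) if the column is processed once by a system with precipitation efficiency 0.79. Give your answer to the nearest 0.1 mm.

Precipitable water is the column-integrated vapour mass per unit area: PW = (1/g) Σ q̄ Δp, with q in kg/kg and Δp in Pa (1 kg/m² of water = 1 mm).
Layer 1008–800 hPa: Δp = 208 hPa = 20800 Pa, q̄ = 0.0176 kg/kg → 0.0176 × 20800 / 9.8 = 37.36 mm
Layer 800–350 hPa: Δp = 450 hPa = 45000 Pa, q̄ = 0.00518 kg/kg → 0.00518 × 45000 / 9.8 = 23.79 mm
Layer 350–200 hPa: Δp = 150 hPa = 15000 Pa, q̄ = 0.000468 kg/kg → 0.000468 × 15000 / 9.8 = 0.72 mm
PW = 37.36 + 23.79 + 0.72 = 61.87 ≈ 61.9 mm.
Rainfall = ε × PW = 0.79 × 61.9 = 48.9 mm.

PW ≈ 61.9 mm; rainfall ≈ 48.9 mm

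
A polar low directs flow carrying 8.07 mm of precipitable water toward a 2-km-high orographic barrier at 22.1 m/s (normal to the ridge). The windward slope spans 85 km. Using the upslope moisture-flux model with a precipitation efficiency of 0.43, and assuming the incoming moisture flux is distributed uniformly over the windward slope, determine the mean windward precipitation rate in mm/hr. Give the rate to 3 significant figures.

R ≈ 3.25 mm/hr

Incoming column moisture flux per unit ridge length: F = V × PW = 22.1 × 8.07 = 178.347 mm·m/s.
Spread over the 85 km slope with efficiency ε = 0.43: R = ε·F/W = 0.43 × 178.347 / 85000 m = 9.022e-04 mm/s.
R = 9.022e-04 × 3600 = 3.25 mm/hr.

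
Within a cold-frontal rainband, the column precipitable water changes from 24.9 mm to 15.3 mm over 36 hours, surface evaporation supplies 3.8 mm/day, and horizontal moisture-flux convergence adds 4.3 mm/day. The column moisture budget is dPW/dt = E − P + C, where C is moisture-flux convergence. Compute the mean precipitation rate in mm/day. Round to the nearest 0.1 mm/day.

P ≈ 14.5 mm/day

dPW/dt = (15.3 − 24.9) mm / (36/24 day) = -6.400 mm/day.
P = E + C − dPW/dt = 3.8 + (4.3) − (-6.400) = 14.5 mm/day.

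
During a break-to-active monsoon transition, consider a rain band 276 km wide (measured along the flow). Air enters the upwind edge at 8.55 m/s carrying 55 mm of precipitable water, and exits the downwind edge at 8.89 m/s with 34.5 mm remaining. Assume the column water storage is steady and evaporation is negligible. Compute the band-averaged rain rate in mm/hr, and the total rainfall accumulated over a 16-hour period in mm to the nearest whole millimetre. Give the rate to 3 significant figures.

Column moisture flux per unit crosswind length is F = V × PW.
Inflow: F_in = 8.55 × 55 = 470.25 mm·m/s
Outflow: F_out = 8.89 × 34.5 = 306.705 mm·m/s
Steady-state rate R = (F_in − F_out)/L = (470.25 − 306.705) / 276000 m = 5.926e-04 mm/s.
R = 5.926e-04 × 3600 = 2.13 mm/hr.
Over 16 h: total = 2.13 × 16 = 34.08 ≈ 34 mm.

R ≈ 2.13 mm/hr; total ≈ 34 mm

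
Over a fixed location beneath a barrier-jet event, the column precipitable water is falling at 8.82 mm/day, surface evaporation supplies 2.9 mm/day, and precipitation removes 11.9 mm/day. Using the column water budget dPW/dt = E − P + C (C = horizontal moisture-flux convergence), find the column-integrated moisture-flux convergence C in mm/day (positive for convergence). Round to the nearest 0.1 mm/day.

C ≈ 0.2 mm/day

dPW/dt = -8.82 mm/day.
C = dPW/dt − E + P = (-8.82) − 2.9 + 11.9 = 0.2 mm/day.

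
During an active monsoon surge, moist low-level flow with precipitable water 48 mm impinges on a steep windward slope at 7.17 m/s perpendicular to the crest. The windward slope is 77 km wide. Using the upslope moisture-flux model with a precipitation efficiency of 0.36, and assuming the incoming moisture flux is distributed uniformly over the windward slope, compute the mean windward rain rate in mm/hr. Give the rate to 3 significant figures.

Incoming column moisture flux per unit ridge length: F = V × PW = 7.17 × 48 = 344.16 mm·m/s.
Spread over the 77 km slope with efficiency ε = 0.36: R = ε·F/W = 0.36 × 344.16 / 77000 m = 1.609e-03 mm/s.
R = 1.609e-03 × 3600 = 5.79 mm/hr.

R ≈ 5.79 mm/hr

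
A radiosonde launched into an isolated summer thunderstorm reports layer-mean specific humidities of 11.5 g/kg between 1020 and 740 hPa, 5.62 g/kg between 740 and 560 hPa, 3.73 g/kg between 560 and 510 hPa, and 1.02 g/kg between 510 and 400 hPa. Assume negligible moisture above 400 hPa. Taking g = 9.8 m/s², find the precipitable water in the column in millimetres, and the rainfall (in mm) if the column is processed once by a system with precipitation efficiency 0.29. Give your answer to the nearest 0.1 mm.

PW ≈ 46.2 mm; rainfall ≈ 13.4 mm

Precipitable water is the column-integrated vapour mass per unit area: PW = (1/g) Σ q̄ Δp, with q in kg/kg and Δp in Pa (1 kg/m² of water = 1 mm).
Layer 1020–740 hPa: Δp = 280 hPa = 28000 Pa, q̄ = 0.0115 kg/kg → 0.0115 × 28000 / 9.8 = 32.86 mm
Layer 740–560 hPa: Δp = 180 hPa = 18000 Pa, q̄ = 0.00562 kg/kg → 0.00562 × 18000 / 9.8 = 10.32 mm
Layer 560–510 hPa: Δp = 50 hPa = 5000 Pa, q̄ = 0.00373 kg/kg → 0.00373 × 5000 / 9.8 = 1.90 mm
Layer 510–400 hPa: Δp = 110 hPa = 11000 Pa, q̄ = 0.00102 kg/kg → 0.00102 × 11000 / 9.8 = 1.14 mm
PW = 32.86 + 10.32 + 1.90 + 1.14 = 46.22 ≈ 46.2 mm.
Rainfall = ε × PW = 0.29 × 46.2 = 13.4 mm.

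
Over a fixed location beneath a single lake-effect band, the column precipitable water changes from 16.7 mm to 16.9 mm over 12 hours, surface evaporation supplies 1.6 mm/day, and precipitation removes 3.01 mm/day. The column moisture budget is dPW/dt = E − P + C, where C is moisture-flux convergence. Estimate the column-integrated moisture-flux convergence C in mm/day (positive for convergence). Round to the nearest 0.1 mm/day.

C ≈ 1.8 mm/day

dPW/dt = (16.9 − 16.7) mm / (12/24 day) = +0.400 mm/day.
C = dPW/dt − E + P = (+0.400) − 1.6 + 3.01 = 1.8 mm/day.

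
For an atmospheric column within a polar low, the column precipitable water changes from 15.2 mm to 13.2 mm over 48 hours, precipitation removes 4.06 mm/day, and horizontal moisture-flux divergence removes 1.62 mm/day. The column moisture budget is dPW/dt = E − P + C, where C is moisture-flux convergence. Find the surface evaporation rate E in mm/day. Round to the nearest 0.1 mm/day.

E ≈ 4.7 mm/day

dPW/dt = (13.2 − 15.2) mm / (48/24 day) = -1.000 mm/day.
E = dPW/dt + P − C = (-1.000) + 4.06 − (-1.62) = 4.7 mm/day.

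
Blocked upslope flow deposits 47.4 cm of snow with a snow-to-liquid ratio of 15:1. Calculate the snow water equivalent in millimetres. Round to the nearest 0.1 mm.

SWE = snow depth / ratio = 47.4 cm / 15 = 3.160 cm = 31.6 mm.

SWE ≈ 31.6 mm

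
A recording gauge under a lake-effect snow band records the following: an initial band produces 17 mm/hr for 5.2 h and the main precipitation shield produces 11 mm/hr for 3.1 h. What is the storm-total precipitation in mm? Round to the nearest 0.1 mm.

Total = Σ Rᵢ Δtᵢ = 17 × 5.2 + 11 × 3.1
      = 88.4 + 34.1 = 122.5 mm.

total ≈ 122.5 mm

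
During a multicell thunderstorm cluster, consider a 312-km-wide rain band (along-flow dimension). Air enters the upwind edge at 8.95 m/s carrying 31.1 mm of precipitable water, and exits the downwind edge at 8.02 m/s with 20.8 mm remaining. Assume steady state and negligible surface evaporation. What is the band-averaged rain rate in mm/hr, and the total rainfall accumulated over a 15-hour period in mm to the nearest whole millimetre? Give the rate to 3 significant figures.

R ≈ 1.29 mm/hr; total ≈ 19 mm

Column moisture flux per unit crosswind length is F = V × PW.
Inflow: F_in = 8.95 × 31.1 = 278.345 mm·m/s
Outflow: F_out = 8.02 × 20.8 = 166.816 mm·m/s
Steady-state rate R = (F_in − F_out)/L = (278.345 − 166.816) / 312000 m = 3.575e-04 mm/s.
R = 3.575e-04 × 3600 = 1.29 mm/hr.
Over 15 h: total = 1.29 × 15 = 19.35 ≈ 19 mm.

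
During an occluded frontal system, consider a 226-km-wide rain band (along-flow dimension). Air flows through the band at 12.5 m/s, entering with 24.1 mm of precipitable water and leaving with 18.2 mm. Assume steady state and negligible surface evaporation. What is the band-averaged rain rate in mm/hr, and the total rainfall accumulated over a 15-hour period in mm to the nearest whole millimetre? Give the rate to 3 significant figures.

R ≈ 1.17 mm/hr; total ≈ 18 mm

Column moisture flux per unit crosswind length is F = V × PW.
Inflow: F_in = 12.5 × 24.1 = 301.25 mm·m/s
Outflow: F_out = 12.5 × 18.2 = 227.5 mm·m/s
Steady-state rate R = (F_in − F_out)/L = (301.25 − 227.5) / 226000 m = 3.263e-04 mm/s.
R = 3.263e-04 × 3600 = 1.17 mm/hr.
Over 15 h: total = 1.17 × 15 = 17.55 ≈ 18 mm.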